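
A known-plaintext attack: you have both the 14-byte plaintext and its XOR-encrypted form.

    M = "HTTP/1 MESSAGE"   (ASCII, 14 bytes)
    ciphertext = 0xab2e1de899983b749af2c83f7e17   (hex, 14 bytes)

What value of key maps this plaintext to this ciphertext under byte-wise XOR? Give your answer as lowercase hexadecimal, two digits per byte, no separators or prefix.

e37a49b8b6a91b39dfa19b7e3952

Since ciphertext = M ⊕ key, XORing both sides with M gives key = M ⊕ ciphertext.
byte 0: 48 XOR ab = e3
byte 1: 54 XOR 2e = 7a
byte 2: 54 XOR 1d = 49
byte 3: 50 XOR e8 = b8
byte 4: 2f XOR 99 = b6
byte 5: 31 XOR 98 = a9
byte 6: 20 XOR 3b = 1b
byte 7: 4d XOR 74 = 39
byte 8: 45 XOR 9a = df
byte 9: 53 XOR f2 = a1
byte 10: 53 XOR c8 = 9b
byte 11: 41 XOR 3f = 7e
byte 12: 47 XOR 7e = 39
byte 13: 45 XOR 17 = 52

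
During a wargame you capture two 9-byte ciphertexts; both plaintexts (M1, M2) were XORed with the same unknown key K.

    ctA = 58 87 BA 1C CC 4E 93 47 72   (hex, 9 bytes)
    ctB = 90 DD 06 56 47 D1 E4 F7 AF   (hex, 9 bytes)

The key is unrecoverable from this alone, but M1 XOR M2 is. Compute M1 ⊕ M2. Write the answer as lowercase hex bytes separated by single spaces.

c8 5a bc 4a 8b 9f 77 b0 dd

ctA ⊕ ctB = (M1 ⊕ K) ⊕ (M2 ⊕ K) = M1 ⊕ M2 — the shared key cancels under XOR.
58 ⊕ 90 = c8
87 ⊕ dd = 5a
ba ⊕ 06 = bc
1c ⊕ 56 = 4a
cc ⊕ 47 = 8b
4e ⊕ d1 = 9f
93 ⊕ e4 = 77
47 ⊕ f7 = b0
72 ⊕ af = dd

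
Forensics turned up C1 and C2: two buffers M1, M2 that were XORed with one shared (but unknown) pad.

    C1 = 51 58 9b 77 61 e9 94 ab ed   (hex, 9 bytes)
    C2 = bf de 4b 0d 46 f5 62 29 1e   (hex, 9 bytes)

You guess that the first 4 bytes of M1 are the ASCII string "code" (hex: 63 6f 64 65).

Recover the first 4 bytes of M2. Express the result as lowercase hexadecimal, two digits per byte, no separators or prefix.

8de9b41f

First, C1 ⊕ C2 = (M1 ⊕ K) ⊕ (M2 ⊕ K) = M1 ⊕ M2, so the key drops out. Then M2 = (M1 ⊕ M2) ⊕ M1 over the first 4 bytes.
byte 0: (51 XOR bf) XOR 63 = ee XOR 63 = 8d
byte 1: (58 XOR de) XOR 6f = 86 XOR 6f = e9
byte 2: (9b XOR 4b) XOR 64 = d0 XOR 64 = b4
byte 3: (77 XOR 0d) XOR 65 = 7a XOR 65 = 1f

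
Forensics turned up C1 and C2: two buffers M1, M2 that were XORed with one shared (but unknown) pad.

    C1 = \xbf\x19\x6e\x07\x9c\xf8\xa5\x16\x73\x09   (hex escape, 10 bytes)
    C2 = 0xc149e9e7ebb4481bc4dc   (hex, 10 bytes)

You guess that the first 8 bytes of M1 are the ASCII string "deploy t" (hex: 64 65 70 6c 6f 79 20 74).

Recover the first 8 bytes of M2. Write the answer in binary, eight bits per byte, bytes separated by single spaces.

00011010 00110101 11110111 10001100 00011000 00110101 11001101 01111001

First, C1 ⊕ C2 = (M1 ⊕ K) ⊕ (M2 ⊕ K) = M1 ⊕ M2, so the key drops out. Then M2 = (M1 ⊕ M2) ⊕ M1 over the first 8 bytes.
byte 0: (bf xor c1) xor 64 = 7e xor 64 = 1a
byte 1: (19 xor 49) xor 65 = 50 xor 65 = 35
byte 2: (6e xor e9) xor 70 = 87 xor 70 = f7
byte 3: (07 xor e7) xor 6c = e0 xor 6c = 8c
byte 4: (9c xor eb) xor 6f = 77 xor 6f = 18
byte 5: (f8 xor b4) xor 79 = 4c xor 79 = 35
byte 6: (a5 xor 48) xor 20 = ed xor 20 = cd
byte 7: (16 xor 1b) xor 74 = 0d xor 74 = 79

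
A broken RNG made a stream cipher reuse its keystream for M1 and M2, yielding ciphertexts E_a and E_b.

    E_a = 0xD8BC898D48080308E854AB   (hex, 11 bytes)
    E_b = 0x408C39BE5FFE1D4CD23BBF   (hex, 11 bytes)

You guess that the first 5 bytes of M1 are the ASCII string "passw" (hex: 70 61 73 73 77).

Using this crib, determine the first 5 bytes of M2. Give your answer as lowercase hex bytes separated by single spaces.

First, E_a ⊕ E_b = (M1 ⊕ K) ⊕ (M2 ⊕ K) = M1 ⊕ M2, so the key drops out. Then M2 = (M1 ⊕ M2) ⊕ M1 over the first 5 bytes.
byte 0: (d8 ^ 40) ^ 70 = 98 ^ 70 = e8
byte 1: (bc ^ 8c) ^ 61 = 30 ^ 61 = 51
byte 2: (89 ^ 39) ^ 73 = b0 ^ 73 = c3
byte 3: (8d ^ be) ^ 73 = 33 ^ 73 = 40
byte 4: (48 ^ 5f) ^ 77 = 17 ^ 77 = 60

e8 51 c3 40 60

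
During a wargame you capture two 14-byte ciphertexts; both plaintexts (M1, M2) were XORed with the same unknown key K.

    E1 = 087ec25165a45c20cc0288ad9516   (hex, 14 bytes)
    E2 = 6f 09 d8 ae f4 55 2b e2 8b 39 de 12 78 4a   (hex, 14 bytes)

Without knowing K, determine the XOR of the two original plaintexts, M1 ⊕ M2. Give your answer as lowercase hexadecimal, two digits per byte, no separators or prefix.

E1 ⊕ E2 = (M1 ⊕ K) ⊕ (M2 ⊕ K) = M1 ⊕ M2 — the shared key cancels under XOR.
00001000 xor 01101111 = 01100111
01111110 xor 00001001 = 01110111
11000010 xor 11011000 = 00011010
01010001 xor 10101110 = 11111111
01100101 xor 11110100 = 10010001
10100100 xor 01010101 = 11110001
01011100 xor 00101011 = 01110111
00100000 xor 11100010 = 11000010
11001100 xor 10001011 = 01000111
00000010 xor 00111001 = 00111011
10001000 xor 11011110 = 01010110
10101101 xor 00010010 = 10111111
10010101 xor 01111000 = 11101101
00010110 xor 01001010 = 01011100

67771aff91f177c2473b56bfed5c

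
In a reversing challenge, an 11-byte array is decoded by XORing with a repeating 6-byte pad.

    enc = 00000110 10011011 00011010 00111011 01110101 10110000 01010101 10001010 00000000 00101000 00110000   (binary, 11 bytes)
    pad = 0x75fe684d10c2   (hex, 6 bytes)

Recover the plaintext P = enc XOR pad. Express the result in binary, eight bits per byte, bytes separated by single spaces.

The 6-byte key repeats, so the effective keystream is 75 fe 68 4d 10 c2 75 fe 68 4d 10.
byte 0: 06 xor 75 = 73
byte 1: 9b xor fe = 65
byte 2: 1a xor 68 = 72
byte 3: 3b xor 4d = 76
byte 4: 75 xor 10 = 65
byte 5: b0 xor c2 = 72
byte 6: 55 xor 75 = 20
byte 7: 8a xor fe = 74
byte 8: 00 xor 68 = 68
byte 9: 28 xor 4d = 65
byte 10: 30 xor 10 = 20

01110011 01100101 01110010 01110110 01100101 01110010 00100000 01110100 01101000 01100101 00100000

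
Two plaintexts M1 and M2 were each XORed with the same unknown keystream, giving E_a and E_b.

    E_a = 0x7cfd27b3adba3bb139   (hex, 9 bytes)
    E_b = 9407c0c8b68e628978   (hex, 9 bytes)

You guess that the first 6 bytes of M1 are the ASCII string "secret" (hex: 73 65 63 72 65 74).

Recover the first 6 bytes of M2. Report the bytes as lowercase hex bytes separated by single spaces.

9b 9f 84 09 7e 40

First, E_a ⊕ E_b = (M1 ⊕ K) ⊕ (M2 ⊕ K) = M1 ⊕ M2, so the key drops out. Then M2 = (M1 ⊕ M2) ⊕ M1 over the first 6 bytes.
byte 0: (7c ^ 94) ^ 73 = e8 ^ 73 = 9b
byte 1: (fd ^ 07) ^ 65 = fa ^ 65 = 9f
byte 2: (27 ^ c0) ^ 63 = e7 ^ 63 = 84
byte 3: (b3 ^ c8) ^ 72 = 7b ^ 72 = 09
byte 4: (ad ^ b6) ^ 65 = 1b ^ 65 = 7e
byte 5: (ba ^ 8e) ^ 74 = 34 ^ 74 = 40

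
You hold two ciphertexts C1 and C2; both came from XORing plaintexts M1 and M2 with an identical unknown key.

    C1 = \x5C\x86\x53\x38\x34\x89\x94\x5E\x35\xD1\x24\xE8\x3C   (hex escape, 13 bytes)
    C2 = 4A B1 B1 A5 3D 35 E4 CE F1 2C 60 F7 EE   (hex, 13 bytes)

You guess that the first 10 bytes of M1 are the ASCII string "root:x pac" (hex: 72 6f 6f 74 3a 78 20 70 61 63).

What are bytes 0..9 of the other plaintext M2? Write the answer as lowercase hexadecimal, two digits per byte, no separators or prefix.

64588de933c450e0a59e

First, C1 ⊕ C2 = (M1 ⊕ K) ⊕ (M2 ⊕ K) = M1 ⊕ M2, so the key drops out. Then M2 = (M1 ⊕ M2) ⊕ M1 over the first 10 bytes.
byte 0: (5c XOR 4a) XOR 72 = 16 XOR 72 = 64
byte 1: (86 XOR b1) XOR 6f = 37 XOR 6f = 58
byte 2: (53 XOR b1) XOR 6f = e2 XOR 6f = 8d
byte 3: (38 XOR a5) XOR 74 = 9d XOR 74 = e9
byte 4: (34 XOR 3d) XOR 3a = 09 XOR 3a = 33
byte 5: (89 XOR 35) XOR 78 = bc XOR 78 = c4
byte 6: (94 XOR e4) XOR 20 = 70 XOR 20 = 50
byte 7: (5e XOR ce) XOR 70 = 90 XOR 70 = e0
byte 8: (35 XOR f1) XOR 61 = c4 XOR 61 = a5
byte 9: (d1 XOR 2c) XOR 63 = fd XOR 63 = 9e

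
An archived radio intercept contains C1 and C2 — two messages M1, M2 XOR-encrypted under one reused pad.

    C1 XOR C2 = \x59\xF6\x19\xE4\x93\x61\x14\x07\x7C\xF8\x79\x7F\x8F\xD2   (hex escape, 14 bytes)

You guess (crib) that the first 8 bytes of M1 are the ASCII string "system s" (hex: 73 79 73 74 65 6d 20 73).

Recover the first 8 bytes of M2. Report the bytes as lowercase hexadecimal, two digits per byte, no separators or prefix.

2a8f6a90f60c3474

Since C1 ⊕ C2 = M1 ⊕ M2, XORing with the guessed M1 bytes yields the corresponding M2 bytes: M2 = (C1 ⊕ C2) ⊕ M1.
59 XOR 73 = 2a
f6 XOR 79 = 8f
19 XOR 73 = 6a
e4 XOR 74 = 90
93 XOR 65 = f6
61 XOR 6d = 0c
14 XOR 20 = 34
07 XOR 73 = 74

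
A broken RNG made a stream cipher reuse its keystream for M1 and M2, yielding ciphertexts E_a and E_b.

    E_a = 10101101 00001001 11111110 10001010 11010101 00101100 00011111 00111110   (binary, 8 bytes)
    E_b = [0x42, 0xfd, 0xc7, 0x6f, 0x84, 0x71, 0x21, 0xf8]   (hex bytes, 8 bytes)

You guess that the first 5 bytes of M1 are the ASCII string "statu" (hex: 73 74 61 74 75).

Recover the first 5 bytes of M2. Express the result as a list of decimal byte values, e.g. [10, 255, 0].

[156, 128, 88, 145, 36]

First, E_a ⊕ E_b = (M1 ⊕ K) ⊕ (M2 ⊕ K) = M1 ⊕ M2, so the key drops out. Then M2 = (M1 ⊕ M2) ⊕ M1 over the first 5 bytes.
byte 0: (ad ^ 42) ^ 73 = ef ^ 73 = 9c
byte 1: (09 ^ fd) ^ 74 = f4 ^ 74 = 80
byte 2: (fe ^ c7) ^ 61 = 39 ^ 61 = 58
byte 3: (8a ^ 6f) ^ 74 = e5 ^ 74 = 91
byte 4: (d5 ^ 84) ^ 75 = 51 ^ 75 = 24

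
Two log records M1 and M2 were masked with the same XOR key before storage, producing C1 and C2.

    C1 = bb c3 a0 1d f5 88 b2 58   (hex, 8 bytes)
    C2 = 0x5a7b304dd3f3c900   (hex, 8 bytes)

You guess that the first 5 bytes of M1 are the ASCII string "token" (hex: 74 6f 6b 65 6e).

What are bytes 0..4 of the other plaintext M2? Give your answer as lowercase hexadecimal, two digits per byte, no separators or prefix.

95d7fb3548

First, C1 ⊕ C2 = (M1 ⊕ K) ⊕ (M2 ⊕ K) = M1 ⊕ M2, so the key drops out. Then M2 = (M1 ⊕ M2) ⊕ M1 over the first 5 bytes.
byte 0: (bb XOR 5a) XOR 74 = e1 XOR 74 = 95
byte 1: (c3 XOR 7b) XOR 6f = b8 XOR 6f = d7
byte 2: (a0 XOR 30) XOR 6b = 90 XOR 6b = fb
byte 3: (1d XOR 4d) XOR 65 = 50 XOR 65 = 35
byte 4: (f5 XOR d3) XOR 6e = 26 XOR 6e = 48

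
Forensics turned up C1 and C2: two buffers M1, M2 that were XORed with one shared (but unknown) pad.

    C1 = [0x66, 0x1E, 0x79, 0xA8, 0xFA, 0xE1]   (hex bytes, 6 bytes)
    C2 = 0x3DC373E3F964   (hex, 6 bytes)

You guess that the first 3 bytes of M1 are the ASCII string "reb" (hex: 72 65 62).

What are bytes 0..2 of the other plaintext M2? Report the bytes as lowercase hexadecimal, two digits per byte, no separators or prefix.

First, C1 ⊕ C2 = (M1 ⊕ K) ⊕ (M2 ⊕ K) = M1 ⊕ M2, so the key drops out. Then M2 = (M1 ⊕ M2) ⊕ M1 over the first 3 bytes.
byte 0: (66 ^ 3d) ^ 72 = 5b ^ 72 = 29
byte 1: (1e ^ c3) ^ 65 = dd ^ 65 = b8
byte 2: (79 ^ 73) ^ 62 = 0a ^ 62 = 68

29b868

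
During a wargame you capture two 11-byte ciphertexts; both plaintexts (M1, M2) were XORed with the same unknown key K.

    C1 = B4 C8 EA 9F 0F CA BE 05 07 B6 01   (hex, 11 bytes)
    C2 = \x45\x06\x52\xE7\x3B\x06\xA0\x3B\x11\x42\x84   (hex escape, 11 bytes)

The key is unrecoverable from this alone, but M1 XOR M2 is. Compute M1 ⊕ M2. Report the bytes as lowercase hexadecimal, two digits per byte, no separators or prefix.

f1ceb87834cc1e3e16f485

C1 ⊕ C2 = (M1 ⊕ K) ⊕ (M2 ⊕ K) = M1 ⊕ M2 — the shared key cancels under XOR.
b4 ⊕ 45 = f1
c8 ⊕ 06 = ce
ea ⊕ 52 = b8
9f ⊕ e7 = 78
0f ⊕ 3b = 34
ca ⊕ 06 = cc
be ⊕ a0 = 1e
05 ⊕ 3b = 3e
07 ⊕ 11 = 16
b6 ⊕ 42 = f4
01 ⊕ 84 = 85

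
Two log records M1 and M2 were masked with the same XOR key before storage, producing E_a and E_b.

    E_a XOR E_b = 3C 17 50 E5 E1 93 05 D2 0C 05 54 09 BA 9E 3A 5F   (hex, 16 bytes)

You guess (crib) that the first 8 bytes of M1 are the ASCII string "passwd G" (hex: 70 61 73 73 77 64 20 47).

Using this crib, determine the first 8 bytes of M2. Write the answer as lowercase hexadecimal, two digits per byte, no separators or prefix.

4c76239696f72595

Since E_a ⊕ E_b = M1 ⊕ M2, XORing with the guessed M1 bytes yields the corresponding M2 bytes: M2 = (E_a ⊕ E_b) ⊕ M1.
byte 0:  60 xor 112 =  76
byte 1:  23 xor  97 = 118
byte 2:  80 xor 115 =  35
byte 3: 229 xor 115 = 150
byte 4: 225 xor 119 = 150
byte 5: 147 xor 100 = 247
byte 6:   5 xor  32 =  37
byte 7: 210 xor  71 = 149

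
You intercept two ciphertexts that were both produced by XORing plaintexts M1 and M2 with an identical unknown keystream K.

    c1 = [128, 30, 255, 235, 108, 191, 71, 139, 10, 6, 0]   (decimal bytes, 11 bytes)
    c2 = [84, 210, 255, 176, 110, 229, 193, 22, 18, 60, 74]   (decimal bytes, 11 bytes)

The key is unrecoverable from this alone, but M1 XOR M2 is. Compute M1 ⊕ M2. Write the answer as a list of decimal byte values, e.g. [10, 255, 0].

[212, 204, 0, 91, 2, 90, 134, 157, 24, 58, 74]

c1 ⊕ c2 = (M1 ⊕ K) ⊕ (M2 ⊕ K) = M1 ⊕ M2 — the shared key cancels under XOR.
80 XOR 54 = d4
1e XOR d2 = cc
ff XOR ff = 00
eb XOR b0 = 5b
6c XOR 6e = 02
bf XOR e5 = 5a
47 XOR c1 = 86
8b XOR 16 = 9d
0a XOR 12 = 18
06 XOR 3c = 3a
00 XOR 4a = 4a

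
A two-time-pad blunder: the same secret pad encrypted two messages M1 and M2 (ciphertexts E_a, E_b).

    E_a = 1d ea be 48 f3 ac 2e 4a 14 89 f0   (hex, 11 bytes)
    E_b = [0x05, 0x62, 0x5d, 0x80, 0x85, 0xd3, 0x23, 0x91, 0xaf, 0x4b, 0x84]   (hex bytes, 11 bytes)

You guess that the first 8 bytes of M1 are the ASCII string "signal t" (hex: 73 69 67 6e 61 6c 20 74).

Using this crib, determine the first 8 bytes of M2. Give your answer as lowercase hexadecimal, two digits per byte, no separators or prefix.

First, E_a ⊕ E_b = (M1 ⊕ K) ⊕ (M2 ⊕ K) = M1 ⊕ M2, so the key drops out. Then M2 = (M1 ⊕ M2) ⊕ M1 over the first 8 bytes.
byte 0: (1d ⊕ 05) ⊕ 73 = 18 ⊕ 73 = 6b
byte 1: (ea ⊕ 62) ⊕ 69 = 88 ⊕ 69 = e1
byte 2: (be ⊕ 5d) ⊕ 67 = e3 ⊕ 67 = 84
byte 3: (48 ⊕ 80) ⊕ 6e = c8 ⊕ 6e = a6
byte 4: (f3 ⊕ 85) ⊕ 61 = 76 ⊕ 61 = 17
byte 5: (ac ⊕ d3) ⊕ 6c = 7f ⊕ 6c = 13
byte 6: (2e ⊕ 23) ⊕ 20 = 0d ⊕ 20 = 2d
byte 7: (4a ⊕ 91) ⊕ 74 = db ⊕ 74 = af

6be184a617132daf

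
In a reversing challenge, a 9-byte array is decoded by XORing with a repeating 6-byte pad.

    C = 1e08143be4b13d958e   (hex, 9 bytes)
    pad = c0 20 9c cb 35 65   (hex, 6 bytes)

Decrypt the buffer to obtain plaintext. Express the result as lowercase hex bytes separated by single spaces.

The 6-byte key repeats, so the effective keystream is c0 20 9c cb 35 65 c0 20 9c.
byte 0:  30 ⊕ 192 = 222
byte 1:   8 ⊕  32 =  40
byte 2:  20 ⊕ 156 = 136
byte 3:  59 ⊕ 203 = 240
byte 4: 228 ⊕  53 = 209
byte 5: 177 ⊕ 101 = 212
byte 6:  61 ⊕ 192 = 253
byte 7: 149 ⊕  32 = 181
byte 8: 142 ⊕ 156 =  18

de 28 88 f0 d1 d4 fd b5 12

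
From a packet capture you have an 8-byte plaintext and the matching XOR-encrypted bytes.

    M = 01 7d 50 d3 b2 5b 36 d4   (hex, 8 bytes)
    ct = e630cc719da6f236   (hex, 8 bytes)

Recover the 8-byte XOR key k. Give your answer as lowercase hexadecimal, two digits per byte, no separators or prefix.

e74d9ca22ffdc4e2

Since ct = M ⊕ k, XORing both sides with M gives k = M ⊕ ct.
00000001 ⊕ 11100110 = 11100111
01111101 ⊕ 00110000 = 01001101
01010000 ⊕ 11001100 = 10011100
11010011 ⊕ 01110001 = 10100010
10110010 ⊕ 10011101 = 00101111
01011011 ⊕ 10100110 = 11111101
00110110 ⊕ 11110010 = 11000100
11010100 ⊕ 00110110 = 11100010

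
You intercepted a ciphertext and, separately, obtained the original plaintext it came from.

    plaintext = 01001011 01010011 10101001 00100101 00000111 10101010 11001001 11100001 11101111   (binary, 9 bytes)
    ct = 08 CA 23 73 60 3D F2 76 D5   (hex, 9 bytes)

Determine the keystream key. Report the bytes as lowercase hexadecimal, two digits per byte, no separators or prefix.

43998a5667973b973a

Since ct = plaintext ⊕ key, XORing both sides with plaintext gives key = plaintext ⊕ ct.
01001011 XOR 00001000 = 01000011
01010011 XOR 11001010 = 10011001
10101001 XOR 00100011 = 10001010
00100101 XOR 01110011 = 01010110
00000111 XOR 01100000 = 01100111
10101010 XOR 00111101 = 10010111
11001001 XOR 11110010 = 00111011
11100001 XOR 01110110 = 10010111
11101111 XOR 11010101 = 00111010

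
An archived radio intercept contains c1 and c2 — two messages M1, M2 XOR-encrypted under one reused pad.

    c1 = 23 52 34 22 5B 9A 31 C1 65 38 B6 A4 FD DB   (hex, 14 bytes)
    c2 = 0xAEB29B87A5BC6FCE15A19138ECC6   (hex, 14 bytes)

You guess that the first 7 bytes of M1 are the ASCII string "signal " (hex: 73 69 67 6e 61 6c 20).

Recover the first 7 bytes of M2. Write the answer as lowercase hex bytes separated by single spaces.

fe 89 c8 cb 9f 4a 7e

First, c1 ⊕ c2 = (M1 ⊕ K) ⊕ (M2 ⊕ K) = M1 ⊕ M2, so the key drops out. Then M2 = (M1 ⊕ M2) ⊕ M1 over the first 7 bytes.
byte 0: (23 ^ ae) ^ 73 = 8d ^ 73 = fe
byte 1: (52 ^ b2) ^ 69 = e0 ^ 69 = 89
byte 2: (34 ^ 9b) ^ 67 = af ^ 67 = c8
byte 3: (22 ^ 87) ^ 6e = a5 ^ 6e = cb
byte 4: (5b ^ a5) ^ 61 = fe ^ 61 = 9f
byte 5: (9a ^ bc) ^ 6c = 26 ^ 6c = 4a
byte 6: (31 ^ 6f) ^ 20 = 5e ^ 20 = 7e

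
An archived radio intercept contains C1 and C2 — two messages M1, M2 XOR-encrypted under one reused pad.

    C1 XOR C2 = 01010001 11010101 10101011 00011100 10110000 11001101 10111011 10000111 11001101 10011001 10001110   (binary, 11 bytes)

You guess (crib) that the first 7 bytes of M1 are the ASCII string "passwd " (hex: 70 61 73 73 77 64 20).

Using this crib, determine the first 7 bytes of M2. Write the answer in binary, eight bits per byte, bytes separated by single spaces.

Since C1 ⊕ C2 = M1 ⊕ M2, XORing with the guessed M1 bytes yields the corresponding M2 bytes: M2 = (C1 ⊕ C2) ⊕ M1.
 81 xor 112 =  33
213 xor  97 = 180
171 xor 115 = 216
 28 xor 115 = 111
176 xor 119 = 199
205 xor 100 = 169
187 xor  32 = 155

00100001 10110100 11011000 01101111 11000111 10101001 10011011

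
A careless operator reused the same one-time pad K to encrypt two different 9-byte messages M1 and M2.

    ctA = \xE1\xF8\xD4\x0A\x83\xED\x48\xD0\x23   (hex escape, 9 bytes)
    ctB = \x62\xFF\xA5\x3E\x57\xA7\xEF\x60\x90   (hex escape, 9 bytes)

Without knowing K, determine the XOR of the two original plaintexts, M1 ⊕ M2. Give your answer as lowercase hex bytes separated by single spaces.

83 07 71 34 d4 4a a7 b0 b3

ctA ⊕ ctB = (M1 ⊕ K) ⊕ (M2 ⊕ K) = M1 ⊕ M2 — the shared key cancels under XOR.
e1 ⊕ 62 = 83
f8 ⊕ ff = 07
d4 ⊕ a5 = 71
0a ⊕ 3e = 34
83 ⊕ 57 = d4
ed ⊕ a7 = 4a
48 ⊕ ef = a7
d0 ⊕ 60 = b0
23 ⊕ 90 = b3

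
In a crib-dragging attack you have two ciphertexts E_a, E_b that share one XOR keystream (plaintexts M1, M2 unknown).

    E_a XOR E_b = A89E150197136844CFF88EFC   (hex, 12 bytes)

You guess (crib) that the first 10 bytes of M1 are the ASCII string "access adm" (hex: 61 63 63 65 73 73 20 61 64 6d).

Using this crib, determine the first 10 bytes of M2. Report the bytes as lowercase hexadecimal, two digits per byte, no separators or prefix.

Since E_a ⊕ E_b = M1 ⊕ M2, XORing with the guessed M1 bytes yields the corresponding M2 bytes: M2 = (E_a ⊕ E_b) ⊕ M1.
byte 0: 10101000 xor 01100001 = 11001001
byte 1: 10011110 xor 01100011 = 11111101
byte 2: 00010101 xor 01100011 = 01110110
byte 3: 00000001 xor 01100101 = 01100100
byte 4: 10010111 xor 01110011 = 11100100
byte 5: 00010011 xor 01110011 = 01100000
byte 6: 01101000 xor 00100000 = 01001000
byte 7: 01000100 xor 01100001 = 00100101
byte 8: 11001111 xor 01100100 = 10101011
byte 9: 11111000 xor 01101101 = 10010101

c9fd7664e4604825ab95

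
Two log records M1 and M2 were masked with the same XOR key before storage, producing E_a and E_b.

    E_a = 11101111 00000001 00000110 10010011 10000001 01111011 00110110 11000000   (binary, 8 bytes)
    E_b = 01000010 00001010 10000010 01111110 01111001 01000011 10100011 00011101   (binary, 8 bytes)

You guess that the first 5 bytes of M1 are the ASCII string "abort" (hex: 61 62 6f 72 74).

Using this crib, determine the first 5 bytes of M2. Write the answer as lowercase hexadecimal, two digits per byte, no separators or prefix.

cc69eb9f8c

First, E_a ⊕ E_b = (M1 ⊕ K) ⊕ (M2 ⊕ K) = M1 ⊕ M2, so the key drops out. Then M2 = (M1 ⊕ M2) ⊕ M1 over the first 5 bytes.
byte 0: (ef ^ 42) ^ 61 = ad ^ 61 = cc
byte 1: (01 ^ 0a) ^ 62 = 0b ^ 62 = 69
byte 2: (06 ^ 82) ^ 6f = 84 ^ 6f = eb
byte 3: (93 ^ 7e) ^ 72 = ed ^ 72 = 9f
byte 4: (81 ^ 79) ^ 74 = f8 ^ 74 = 8c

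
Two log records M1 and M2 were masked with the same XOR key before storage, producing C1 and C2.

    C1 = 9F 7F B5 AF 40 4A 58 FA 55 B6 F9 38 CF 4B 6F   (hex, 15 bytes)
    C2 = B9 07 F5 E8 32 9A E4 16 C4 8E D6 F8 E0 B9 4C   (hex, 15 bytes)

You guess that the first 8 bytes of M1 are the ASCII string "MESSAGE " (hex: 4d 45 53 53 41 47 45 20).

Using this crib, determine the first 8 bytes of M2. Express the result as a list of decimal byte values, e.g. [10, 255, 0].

First, C1 ⊕ C2 = (M1 ⊕ K) ⊕ (M2 ⊕ K) = M1 ⊕ M2, so the key drops out. Then M2 = (M1 ⊕ M2) ⊕ M1 over the first 8 bytes.
byte 0: (9f ^ b9) ^ 4d = 26 ^ 4d = 6b
byte 1: (7f ^ 07) ^ 45 = 78 ^ 45 = 3d
byte 2: (b5 ^ f5) ^ 53 = 40 ^ 53 = 13
byte 3: (af ^ e8) ^ 53 = 47 ^ 53 = 14
byte 4: (40 ^ 32) ^ 41 = 72 ^ 41 = 33
byte 5: (4a ^ 9a) ^ 47 = d0 ^ 47 = 97
byte 6: (58 ^ e4) ^ 45 = bc ^ 45 = f9
byte 7: (fa ^ 16) ^ 20 = ec ^ 20 = cc

[107, 61, 19, 20, 51, 151, 249, 204]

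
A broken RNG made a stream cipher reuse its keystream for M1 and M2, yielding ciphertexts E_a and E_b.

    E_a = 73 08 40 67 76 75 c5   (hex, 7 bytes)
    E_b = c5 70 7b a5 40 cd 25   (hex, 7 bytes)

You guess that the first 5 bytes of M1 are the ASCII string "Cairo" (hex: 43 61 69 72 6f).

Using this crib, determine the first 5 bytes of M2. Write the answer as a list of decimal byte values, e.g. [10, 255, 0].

[245, 25, 82, 176, 89]

First, E_a ⊕ E_b = (M1 ⊕ K) ⊕ (M2 ⊕ K) = M1 ⊕ M2, so the key drops out. Then M2 = (M1 ⊕ M2) ⊕ M1 over the first 5 bytes.
byte 0: (73 xor c5) xor 43 = b6 xor 43 = f5
byte 1: (08 xor 70) xor 61 = 78 xor 61 = 19
byte 2: (40 xor 7b) xor 69 = 3b xor 69 = 52
byte 3: (67 xor a5) xor 72 = c2 xor 72 = b0
byte 4: (76 xor 40) xor 6f = 36 xor 6f = 59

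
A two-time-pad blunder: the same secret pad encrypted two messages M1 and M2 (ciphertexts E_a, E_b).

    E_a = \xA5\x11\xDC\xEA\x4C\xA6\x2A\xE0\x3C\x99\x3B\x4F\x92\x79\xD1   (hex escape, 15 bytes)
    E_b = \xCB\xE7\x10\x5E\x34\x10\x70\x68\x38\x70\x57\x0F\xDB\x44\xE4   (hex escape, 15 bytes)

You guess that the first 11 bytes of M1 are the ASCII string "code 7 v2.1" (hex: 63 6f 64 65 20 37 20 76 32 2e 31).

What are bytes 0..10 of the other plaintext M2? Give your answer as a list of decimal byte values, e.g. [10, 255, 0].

First, E_a ⊕ E_b = (M1 ⊕ K) ⊕ (M2 ⊕ K) = M1 ⊕ M2, so the key drops out. Then M2 = (M1 ⊕ M2) ⊕ M1 over the first 11 bytes.
byte 0: (a5 ⊕ cb) ⊕ 63 = 6e ⊕ 63 = 0d
byte 1: (11 ⊕ e7) ⊕ 6f = f6 ⊕ 6f = 99
byte 2: (dc ⊕ 10) ⊕ 64 = cc ⊕ 64 = a8
byte 3: (ea ⊕ 5e) ⊕ 65 = b4 ⊕ 65 = d1
byte 4: (4c ⊕ 34) ⊕ 20 = 78 ⊕ 20 = 58
byte 5: (a6 ⊕ 10) ⊕ 37 = b6 ⊕ 37 = 81
byte 6: (2a ⊕ 70) ⊕ 20 = 5a ⊕ 20 = 7a
byte 7: (e0 ⊕ 68) ⊕ 76 = 88 ⊕ 76 = fe
byte 8: (3c ⊕ 38) ⊕ 32 = 04 ⊕ 32 = 36
byte 9: (99 ⊕ 70) ⊕ 2e = e9 ⊕ 2e = c7
byte 10: (3b ⊕ 57) ⊕ 31 = 6c ⊕ 31 = 5d

[13, 153, 168, 209, 88, 129, 122, 254, 54, 199, 93]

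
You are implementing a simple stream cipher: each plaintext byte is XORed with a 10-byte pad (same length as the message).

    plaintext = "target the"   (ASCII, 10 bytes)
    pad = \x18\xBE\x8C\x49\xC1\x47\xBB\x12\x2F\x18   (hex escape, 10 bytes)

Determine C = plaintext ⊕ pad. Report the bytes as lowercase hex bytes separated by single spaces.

XOR is its own inverse, so applying the key byte-wise gives the result directly.
byte 0: 01110100 ⊕ 00011000 = 01101100
byte 1: 01100001 ⊕ 10111110 = 11011111
byte 2: 01110010 ⊕ 10001100 = 11111110
byte 3: 01100111 ⊕ 01001001 = 00101110
byte 4: 01100101 ⊕ 11000001 = 10100100
byte 5: 01110100 ⊕ 01000111 = 00110011
byte 6: 00100000 ⊕ 10111011 = 10011011
byte 7: 01110100 ⊕ 00010010 = 01100110
byte 8: 01101000 ⊕ 00101111 = 01000111
byte 9: 01100101 ⊕ 00011000 = 01111101

6c df fe 2e a4 33 9b 66 47 7d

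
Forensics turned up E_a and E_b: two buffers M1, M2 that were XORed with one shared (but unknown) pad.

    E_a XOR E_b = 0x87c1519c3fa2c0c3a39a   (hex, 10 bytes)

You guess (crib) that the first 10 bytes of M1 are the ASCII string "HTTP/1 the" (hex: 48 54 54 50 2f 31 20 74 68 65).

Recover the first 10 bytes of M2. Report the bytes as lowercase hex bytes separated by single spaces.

cf 95 05 cc 10 93 e0 b7 cb ff

Since E_a ⊕ E_b = M1 ⊕ M2, XORing with the guessed M1 bytes yields the corresponding M2 bytes: M2 = (E_a ⊕ E_b) ⊕ M1.
byte 0: 135 ⊕  72 = 207
byte 1: 193 ⊕  84 = 149
byte 2:  81 ⊕  84 =   5
byte 3: 156 ⊕  80 = 204
byte 4:  63 ⊕  47 =  16
byte 5: 162 ⊕  49 = 147
byte 6: 192 ⊕  32 = 224
byte 7: 195 ⊕ 116 = 183
byte 8: 163 ⊕ 104 = 203
byte 9: 154 ⊕ 101 = 255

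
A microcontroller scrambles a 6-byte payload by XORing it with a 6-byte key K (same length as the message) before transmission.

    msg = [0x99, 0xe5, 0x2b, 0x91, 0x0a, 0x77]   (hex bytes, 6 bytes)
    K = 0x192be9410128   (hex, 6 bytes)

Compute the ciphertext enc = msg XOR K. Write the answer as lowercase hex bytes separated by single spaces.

80 ce c2 d0 0b 5f

XOR is its own inverse, so applying the key byte-wise gives the result directly.
99 xor 19 = 80
e5 xor 2b = ce
2b xor e9 = c2
91 xor 41 = d0
0a xor 01 = 0b
77 xor 28 = 5f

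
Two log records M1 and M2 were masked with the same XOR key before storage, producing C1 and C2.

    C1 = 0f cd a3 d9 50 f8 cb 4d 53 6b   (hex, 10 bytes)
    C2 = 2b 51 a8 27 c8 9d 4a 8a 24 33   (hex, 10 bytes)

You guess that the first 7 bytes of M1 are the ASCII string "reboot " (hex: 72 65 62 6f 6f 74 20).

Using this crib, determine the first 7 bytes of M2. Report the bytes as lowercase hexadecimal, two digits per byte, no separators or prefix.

56f96991f711a1

First, C1 ⊕ C2 = (M1 ⊕ K) ⊕ (M2 ⊕ K) = M1 ⊕ M2, so the key drops out. Then M2 = (M1 ⊕ M2) ⊕ M1 over the first 7 bytes.
byte 0: (0f XOR 2b) XOR 72 = 24 XOR 72 = 56
byte 1: (cd XOR 51) XOR 65 = 9c XOR 65 = f9
byte 2: (a3 XOR a8) XOR 62 = 0b XOR 62 = 69
byte 3: (d9 XOR 27) XOR 6f = fe XOR 6f = 91
byte 4: (50 XOR c8) XOR 6f = 98 XOR 6f = f7
byte 5: (f8 XOR 9d) XOR 74 = 65 XOR 74 = 11
byte 6: (cb XOR 4a) XOR 20 = 81 XOR 20 = a1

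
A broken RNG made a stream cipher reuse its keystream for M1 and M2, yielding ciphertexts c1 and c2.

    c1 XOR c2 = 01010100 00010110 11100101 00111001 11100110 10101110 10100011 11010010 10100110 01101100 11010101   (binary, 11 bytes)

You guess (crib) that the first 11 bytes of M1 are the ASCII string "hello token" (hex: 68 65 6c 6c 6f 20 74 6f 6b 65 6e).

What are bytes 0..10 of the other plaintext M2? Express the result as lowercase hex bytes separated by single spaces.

3c 73 89 55 89 8e d7 bd cd 09 bb

Since c1 ⊕ c2 = M1 ⊕ M2, XORing with the guessed M1 bytes yields the corresponding M2 bytes: M2 = (c1 ⊕ c2) ⊕ M1.
byte 0: 01010100 ^ 01101000 = 00111100
byte 1: 00010110 ^ 01100101 = 01110011
byte 2: 11100101 ^ 01101100 = 10001001
byte 3: 00111001 ^ 01101100 = 01010101
byte 4: 11100110 ^ 01101111 = 10001001
byte 5: 10101110 ^ 00100000 = 10001110
byte 6: 10100011 ^ 01110100 = 11010111
byte 7: 11010010 ^ 01101111 = 10111101
byte 8: 10100110 ^ 01101011 = 11001101
byte 9: 01101100 ^ 01100101 = 00001001
byte 10: 11010101 ^ 01101110 = 10111011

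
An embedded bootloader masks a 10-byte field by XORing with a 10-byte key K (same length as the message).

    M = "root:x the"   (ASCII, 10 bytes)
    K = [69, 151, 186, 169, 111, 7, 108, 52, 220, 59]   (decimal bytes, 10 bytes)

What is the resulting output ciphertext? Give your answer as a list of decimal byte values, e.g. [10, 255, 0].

01110010 XOR 01000101 = 00110111
01101111 XOR 10010111 = 11111000
01101111 XOR 10111010 = 11010101
01110100 XOR 10101001 = 11011101
00111010 XOR 01101111 = 01010101
01111000 XOR 00000111 = 01111111
00100000 XOR 01101100 = 01001100
01110100 XOR 00110100 = 01000000
01101000 XOR 11011100 = 10110100
01100101 XOR 00111011 = 01011110

[55, 248, 213, 221, 85, 127, 76, 64, 180, 94]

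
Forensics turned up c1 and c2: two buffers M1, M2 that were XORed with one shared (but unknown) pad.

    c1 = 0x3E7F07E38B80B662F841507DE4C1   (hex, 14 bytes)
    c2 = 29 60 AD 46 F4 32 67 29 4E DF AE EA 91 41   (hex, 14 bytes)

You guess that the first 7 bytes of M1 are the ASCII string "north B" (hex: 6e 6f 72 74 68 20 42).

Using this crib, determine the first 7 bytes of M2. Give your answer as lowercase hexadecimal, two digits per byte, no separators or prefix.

7970d8d1179293

First, c1 ⊕ c2 = (M1 ⊕ K) ⊕ (M2 ⊕ K) = M1 ⊕ M2, so the key drops out. Then M2 = (M1 ⊕ M2) ⊕ M1 over the first 7 bytes.
byte 0: (3e XOR 29) XOR 6e = 17 XOR 6e = 79
byte 1: (7f XOR 60) XOR 6f = 1f XOR 6f = 70
byte 2: (07 XOR ad) XOR 72 = aa XOR 72 = d8
byte 3: (e3 XOR 46) XOR 74 = a5 XOR 74 = d1
byte 4: (8b XOR f4) XOR 68 = 7f XOR 68 = 17
byte 5: (80 XOR 32) XOR 20 = b2 XOR 20 = 92
byte 6: (b6 XOR 67) XOR 42 = d1 XOR 42 = 93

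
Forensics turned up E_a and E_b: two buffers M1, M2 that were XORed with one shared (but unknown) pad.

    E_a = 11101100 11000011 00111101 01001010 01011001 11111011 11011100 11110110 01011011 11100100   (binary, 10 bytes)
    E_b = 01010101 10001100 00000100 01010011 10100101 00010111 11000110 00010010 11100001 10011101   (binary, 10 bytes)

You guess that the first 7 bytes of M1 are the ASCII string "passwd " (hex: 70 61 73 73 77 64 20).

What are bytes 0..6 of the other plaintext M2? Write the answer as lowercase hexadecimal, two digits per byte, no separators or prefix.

c92e4a6a8b883a

First, E_a ⊕ E_b = (M1 ⊕ K) ⊕ (M2 ⊕ K) = M1 ⊕ M2, so the key drops out. Then M2 = (M1 ⊕ M2) ⊕ M1 over the first 7 bytes.
byte 0: (ec xor 55) xor 70 = b9 xor 70 = c9
byte 1: (c3 xor 8c) xor 61 = 4f xor 61 = 2e
byte 2: (3d xor 04) xor 73 = 39 xor 73 = 4a
byte 3: (4a xor 53) xor 73 = 19 xor 73 = 6a
byte 4: (59 xor a5) xor 77 = fc xor 77 = 8b
byte 5: (fb xor 17) xor 64 = ec xor 64 = 88
byte 6: (dc xor c6) xor 20 = 1a xor 20 = 3a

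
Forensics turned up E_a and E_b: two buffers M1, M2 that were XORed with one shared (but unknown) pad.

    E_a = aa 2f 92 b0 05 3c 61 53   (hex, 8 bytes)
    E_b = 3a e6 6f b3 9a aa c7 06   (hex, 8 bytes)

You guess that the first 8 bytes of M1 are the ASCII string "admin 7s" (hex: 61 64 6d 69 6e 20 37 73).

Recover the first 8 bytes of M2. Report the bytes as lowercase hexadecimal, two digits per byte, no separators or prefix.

f1ad906af1b69126

First, E_a ⊕ E_b = (M1 ⊕ K) ⊕ (M2 ⊕ K) = M1 ⊕ M2, so the key drops out. Then M2 = (M1 ⊕ M2) ⊕ M1 over the first 8 bytes.
byte 0: (aa xor 3a) xor 61 = 90 xor 61 = f1
byte 1: (2f xor e6) xor 64 = c9 xor 64 = ad
byte 2: (92 xor 6f) xor 6d = fd xor 6d = 90
byte 3: (b0 xor b3) xor 69 = 03 xor 69 = 6a
byte 4: (05 xor 9a) xor 6e = 9f xor 6e = f1
byte 5: (3c xor aa) xor 20 = 96 xor 20 = b6
byte 6: (61 xor c7) xor 37 = a6 xor 37 = 91
byte 7: (53 xor 06) xor 73 = 55 xor 73 = 26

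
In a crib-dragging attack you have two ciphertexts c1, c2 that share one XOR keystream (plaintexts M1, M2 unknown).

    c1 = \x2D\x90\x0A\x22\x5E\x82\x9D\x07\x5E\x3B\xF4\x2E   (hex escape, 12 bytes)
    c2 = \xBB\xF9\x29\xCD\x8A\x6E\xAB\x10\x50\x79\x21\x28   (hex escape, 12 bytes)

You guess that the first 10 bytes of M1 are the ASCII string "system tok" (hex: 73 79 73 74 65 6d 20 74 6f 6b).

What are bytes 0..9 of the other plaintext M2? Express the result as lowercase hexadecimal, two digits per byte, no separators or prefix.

First, c1 ⊕ c2 = (M1 ⊕ K) ⊕ (M2 ⊕ K) = M1 ⊕ M2, so the key drops out. Then M2 = (M1 ⊕ M2) ⊕ M1 over the first 10 bytes.
byte 0: (2d XOR bb) XOR 73 = 96 XOR 73 = e5
byte 1: (90 XOR f9) XOR 79 = 69 XOR 79 = 10
byte 2: (0a XOR 29) XOR 73 = 23 XOR 73 = 50
byte 3: (22 XOR cd) XOR 74 = ef XOR 74 = 9b
byte 4: (5e XOR 8a) XOR 65 = d4 XOR 65 = b1
byte 5: (82 XOR 6e) XOR 6d = ec XOR 6d = 81
byte 6: (9d XOR ab) XOR 20 = 36 XOR 20 = 16
byte 7: (07 XOR 10) XOR 74 = 17 XOR 74 = 63
byte 8: (5e XOR 50) XOR 6f = 0e XOR 6f = 61
byte 9: (3b XOR 79) XOR 6b = 42 XOR 6b = 29

e510509bb18116636129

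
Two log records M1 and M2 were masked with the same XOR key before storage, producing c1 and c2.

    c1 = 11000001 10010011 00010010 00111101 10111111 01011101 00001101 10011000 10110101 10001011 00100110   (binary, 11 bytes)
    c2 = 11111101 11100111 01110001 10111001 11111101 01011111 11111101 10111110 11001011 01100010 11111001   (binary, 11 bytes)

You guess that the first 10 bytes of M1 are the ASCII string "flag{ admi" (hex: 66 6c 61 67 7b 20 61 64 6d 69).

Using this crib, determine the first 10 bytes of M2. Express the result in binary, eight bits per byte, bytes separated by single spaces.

01011010 00011000 00000010 11100011 00111001 00100010 10010001 01000010 00010011 10000000

First, c1 ⊕ c2 = (M1 ⊕ K) ⊕ (M2 ⊕ K) = M1 ⊕ M2, so the key drops out. Then M2 = (M1 ⊕ M2) ⊕ M1 over the first 10 bytes.
byte 0: (c1 ⊕ fd) ⊕ 66 = 3c ⊕ 66 = 5a
byte 1: (93 ⊕ e7) ⊕ 6c = 74 ⊕ 6c = 18
byte 2: (12 ⊕ 71) ⊕ 61 = 63 ⊕ 61 = 02
byte 3: (3d ⊕ b9) ⊕ 67 = 84 ⊕ 67 = e3
byte 4: (bf ⊕ fd) ⊕ 7b = 42 ⊕ 7b = 39
byte 5: (5d ⊕ 5f) ⊕ 20 = 02 ⊕ 20 = 22
byte 6: (0d ⊕ fd) ⊕ 61 = f0 ⊕ 61 = 91
byte 7: (98 ⊕ be) ⊕ 64 = 26 ⊕ 64 = 42
byte 8: (b5 ⊕ cb) ⊕ 6d = 7e ⊕ 6d = 13
byte 9: (8b ⊕ 62) ⊕ 69 = e9 ⊕ 69 = 80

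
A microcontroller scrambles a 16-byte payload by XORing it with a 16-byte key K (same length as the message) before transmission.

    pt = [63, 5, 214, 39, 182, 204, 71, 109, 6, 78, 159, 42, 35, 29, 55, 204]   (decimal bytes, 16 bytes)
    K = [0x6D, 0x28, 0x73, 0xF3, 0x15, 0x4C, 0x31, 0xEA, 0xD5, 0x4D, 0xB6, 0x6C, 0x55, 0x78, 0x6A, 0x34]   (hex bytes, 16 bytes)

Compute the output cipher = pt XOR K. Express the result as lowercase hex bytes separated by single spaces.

byte 0: 3f xor 6d = 52
byte 1: 05 xor 28 = 2d
byte 2: d6 xor 73 = a5
byte 3: 27 xor f3 = d4
byte 4: b6 xor 15 = a3
byte 5: cc xor 4c = 80
byte 6: 47 xor 31 = 76
byte 7: 6d xor ea = 87
byte 8: 06 xor d5 = d3
byte 9: 4e xor 4d = 03
byte 10: 9f xor b6 = 29
byte 11: 2a xor 6c = 46
byte 12: 23 xor 55 = 76
byte 13: 1d xor 78 = 65
byte 14: 37 xor 6a = 5d
byte 15: cc xor 34 = f8

52 2d a5 d4 a3 80 76 87 d3 03 29 46 76 65 5d f8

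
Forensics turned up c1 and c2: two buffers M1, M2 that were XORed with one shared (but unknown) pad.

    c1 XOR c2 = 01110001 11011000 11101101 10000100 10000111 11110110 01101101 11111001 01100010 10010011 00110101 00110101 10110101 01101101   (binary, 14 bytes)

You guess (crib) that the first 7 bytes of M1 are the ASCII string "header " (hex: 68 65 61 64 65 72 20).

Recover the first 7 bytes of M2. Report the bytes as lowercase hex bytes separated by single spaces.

19 bd 8c e0 e2 84 4d

Since c1 ⊕ c2 = M1 ⊕ M2, XORing with the guessed M1 bytes yields the corresponding M2 bytes: M2 = (c1 ⊕ c2) ⊕ M1.
byte 0: 113 ^ 104 =  25
byte 1: 216 ^ 101 = 189
byte 2: 237 ^  97 = 140
byte 3: 132 ^ 100 = 224
byte 4: 135 ^ 101 = 226
byte 5: 246 ^ 114 = 132
byte 6: 109 ^  32 =  77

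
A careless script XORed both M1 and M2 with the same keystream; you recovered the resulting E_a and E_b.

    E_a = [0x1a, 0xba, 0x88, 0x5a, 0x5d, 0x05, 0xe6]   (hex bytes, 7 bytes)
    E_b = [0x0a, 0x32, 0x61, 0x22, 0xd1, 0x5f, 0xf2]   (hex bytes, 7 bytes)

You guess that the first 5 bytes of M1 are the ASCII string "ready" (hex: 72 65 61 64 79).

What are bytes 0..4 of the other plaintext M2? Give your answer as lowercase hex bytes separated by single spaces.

62 ed 88 1c f5

First, E_a ⊕ E_b = (M1 ⊕ K) ⊕ (M2 ⊕ K) = M1 ⊕ M2, so the key drops out. Then M2 = (M1 ⊕ M2) ⊕ M1 over the first 5 bytes.
byte 0: (1a xor 0a) xor 72 = 10 xor 72 = 62
byte 1: (ba xor 32) xor 65 = 88 xor 65 = ed
byte 2: (88 xor 61) xor 61 = e9 xor 61 = 88
byte 3: (5a xor 22) xor 64 = 78 xor 64 = 1c
byte 4: (5d xor d1) xor 79 = 8c xor 79 = f5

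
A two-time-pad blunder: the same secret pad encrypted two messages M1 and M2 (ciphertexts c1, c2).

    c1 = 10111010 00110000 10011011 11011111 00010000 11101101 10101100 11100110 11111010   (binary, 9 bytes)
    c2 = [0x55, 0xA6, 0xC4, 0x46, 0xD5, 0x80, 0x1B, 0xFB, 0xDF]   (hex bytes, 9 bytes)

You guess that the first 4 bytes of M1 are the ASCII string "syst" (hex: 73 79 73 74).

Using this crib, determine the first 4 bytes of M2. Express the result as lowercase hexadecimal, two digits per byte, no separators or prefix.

First, c1 ⊕ c2 = (M1 ⊕ K) ⊕ (M2 ⊕ K) = M1 ⊕ M2, so the key drops out. Then M2 = (M1 ⊕ M2) ⊕ M1 over the first 4 bytes.
byte 0: (ba ^ 55) ^ 73 = ef ^ 73 = 9c
byte 1: (30 ^ a6) ^ 79 = 96 ^ 79 = ef
byte 2: (9b ^ c4) ^ 73 = 5f ^ 73 = 2c
byte 3: (df ^ 46) ^ 74 = 99 ^ 74 = ed

9cef2ced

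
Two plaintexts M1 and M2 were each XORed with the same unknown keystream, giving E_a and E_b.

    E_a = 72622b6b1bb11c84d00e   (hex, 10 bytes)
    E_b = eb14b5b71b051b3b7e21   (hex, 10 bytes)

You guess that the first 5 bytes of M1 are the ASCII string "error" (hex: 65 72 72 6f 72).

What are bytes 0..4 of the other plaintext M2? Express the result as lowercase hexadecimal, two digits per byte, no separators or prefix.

fc04ecb372

First, E_a ⊕ E_b = (M1 ⊕ K) ⊕ (M2 ⊕ K) = M1 ⊕ M2, so the key drops out. Then M2 = (M1 ⊕ M2) ⊕ M1 over the first 5 bytes.
byte 0: (72 XOR eb) XOR 65 = 99 XOR 65 = fc
byte 1: (62 XOR 14) XOR 72 = 76 XOR 72 = 04
byte 2: (2b XOR b5) XOR 72 = 9e XOR 72 = ec
byte 3: (6b XOR b7) XOR 6f = dc XOR 6f = b3
byte 4: (1b XOR 1b) XOR 72 = 00 XOR 72 = 72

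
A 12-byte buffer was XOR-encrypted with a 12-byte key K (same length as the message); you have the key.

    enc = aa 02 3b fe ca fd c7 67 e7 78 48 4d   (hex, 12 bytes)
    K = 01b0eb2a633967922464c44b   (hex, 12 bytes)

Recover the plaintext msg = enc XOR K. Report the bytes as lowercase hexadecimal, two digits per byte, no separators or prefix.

abb2d0d4a9c4a0f5c31c8c06

byte 0: 10101010 xor 00000001 = 10101011
byte 1: 00000010 xor 10110000 = 10110010
byte 2: 00111011 xor 11101011 = 11010000
byte 3: 11111110 xor 00101010 = 11010100
byte 4: 11001010 xor 01100011 = 10101001
byte 5: 11111101 xor 00111001 = 11000100
byte 6: 11000111 xor 01100111 = 10100000
byte 7: 01100111 xor 10010010 = 11110101
byte 8: 11100111 xor 00100100 = 11000011
byte 9: 01111000 xor 01100100 = 00011100
byte 10: 01001000 xor 11000100 = 10001100
byte 11: 01001101 xor 01001011 = 00000110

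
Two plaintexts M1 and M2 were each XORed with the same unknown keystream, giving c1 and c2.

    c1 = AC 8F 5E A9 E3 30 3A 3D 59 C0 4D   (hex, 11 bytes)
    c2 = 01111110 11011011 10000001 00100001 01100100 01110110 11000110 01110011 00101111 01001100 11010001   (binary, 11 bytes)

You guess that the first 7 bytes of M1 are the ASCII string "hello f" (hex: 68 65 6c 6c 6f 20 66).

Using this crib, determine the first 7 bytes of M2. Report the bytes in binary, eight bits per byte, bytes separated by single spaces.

10111010 00110001 10110011 11100100 11101000 01100110 10011010

First, c1 ⊕ c2 = (M1 ⊕ K) ⊕ (M2 ⊕ K) = M1 ⊕ M2, so the key drops out. Then M2 = (M1 ⊕ M2) ⊕ M1 over the first 7 bytes.
byte 0: (ac ⊕ 7e) ⊕ 68 = d2 ⊕ 68 = ba
byte 1: (8f ⊕ db) ⊕ 65 = 54 ⊕ 65 = 31
byte 2: (5e ⊕ 81) ⊕ 6c = df ⊕ 6c = b3
byte 3: (a9 ⊕ 21) ⊕ 6c = 88 ⊕ 6c = e4
byte 4: (e3 ⊕ 64) ⊕ 6f = 87 ⊕ 6f = e8
byte 5: (30 ⊕ 76) ⊕ 20 = 46 ⊕ 20 = 66
byte 6: (3a ⊕ c6) ⊕ 66 = fc ⊕ 66 = 9a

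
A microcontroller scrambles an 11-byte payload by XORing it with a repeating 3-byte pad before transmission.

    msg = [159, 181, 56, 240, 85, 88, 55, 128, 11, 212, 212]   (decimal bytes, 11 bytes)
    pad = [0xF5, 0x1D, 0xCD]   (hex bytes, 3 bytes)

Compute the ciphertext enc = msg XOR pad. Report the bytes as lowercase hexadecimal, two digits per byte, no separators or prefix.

The 3-byte key repeats, so the effective keystream is f5 1d cd f5 1d cd f5 1d cd f5 1d.
byte 0: 9f xor f5 = 6a
byte 1: b5 xor 1d = a8
byte 2: 38 xor cd = f5
byte 3: f0 xor f5 = 05
byte 4: 55 xor 1d = 48
byte 5: 58 xor cd = 95
byte 6: 37 xor f5 = c2
byte 7: 80 xor 1d = 9d
byte 8: 0b xor cd = c6
byte 9: d4 xor f5 = 21
byte 10: d4 xor 1d = c9

6aa8f5054895c29dc621c9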